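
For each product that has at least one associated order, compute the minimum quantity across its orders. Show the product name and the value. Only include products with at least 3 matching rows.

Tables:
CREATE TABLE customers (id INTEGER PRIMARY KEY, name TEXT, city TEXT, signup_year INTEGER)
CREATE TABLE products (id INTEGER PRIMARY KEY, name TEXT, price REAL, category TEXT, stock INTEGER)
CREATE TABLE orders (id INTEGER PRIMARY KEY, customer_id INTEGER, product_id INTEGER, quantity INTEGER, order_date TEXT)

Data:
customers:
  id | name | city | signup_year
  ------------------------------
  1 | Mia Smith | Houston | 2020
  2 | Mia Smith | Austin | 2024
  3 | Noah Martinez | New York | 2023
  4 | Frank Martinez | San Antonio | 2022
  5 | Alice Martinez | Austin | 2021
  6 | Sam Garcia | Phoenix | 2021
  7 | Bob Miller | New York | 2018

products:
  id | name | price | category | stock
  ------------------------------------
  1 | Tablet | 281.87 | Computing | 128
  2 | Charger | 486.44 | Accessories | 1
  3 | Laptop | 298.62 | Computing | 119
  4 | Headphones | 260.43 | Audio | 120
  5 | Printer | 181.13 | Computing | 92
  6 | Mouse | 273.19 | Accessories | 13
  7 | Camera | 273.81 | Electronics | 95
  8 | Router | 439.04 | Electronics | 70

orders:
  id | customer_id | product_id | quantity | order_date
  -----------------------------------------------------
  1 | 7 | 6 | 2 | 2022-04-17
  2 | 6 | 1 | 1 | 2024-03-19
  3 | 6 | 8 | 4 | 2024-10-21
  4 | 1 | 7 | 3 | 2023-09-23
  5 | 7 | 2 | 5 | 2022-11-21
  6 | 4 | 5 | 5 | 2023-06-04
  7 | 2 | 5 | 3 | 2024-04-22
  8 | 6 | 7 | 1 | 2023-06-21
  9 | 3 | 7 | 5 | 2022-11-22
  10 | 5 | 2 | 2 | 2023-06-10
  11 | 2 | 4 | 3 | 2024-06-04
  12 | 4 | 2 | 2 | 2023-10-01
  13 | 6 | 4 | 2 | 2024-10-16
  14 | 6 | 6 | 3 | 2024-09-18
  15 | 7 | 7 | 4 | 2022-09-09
SELECT p.name, MIN(c.quantity) AS min_quantity FROM orders c JOIN products p ON c.product_id = p.id GROUP BY p.id, p.name HAVING COUNT(*) >= 3

Execution result:
name | min_quantity
Charger | 2
Camera | 1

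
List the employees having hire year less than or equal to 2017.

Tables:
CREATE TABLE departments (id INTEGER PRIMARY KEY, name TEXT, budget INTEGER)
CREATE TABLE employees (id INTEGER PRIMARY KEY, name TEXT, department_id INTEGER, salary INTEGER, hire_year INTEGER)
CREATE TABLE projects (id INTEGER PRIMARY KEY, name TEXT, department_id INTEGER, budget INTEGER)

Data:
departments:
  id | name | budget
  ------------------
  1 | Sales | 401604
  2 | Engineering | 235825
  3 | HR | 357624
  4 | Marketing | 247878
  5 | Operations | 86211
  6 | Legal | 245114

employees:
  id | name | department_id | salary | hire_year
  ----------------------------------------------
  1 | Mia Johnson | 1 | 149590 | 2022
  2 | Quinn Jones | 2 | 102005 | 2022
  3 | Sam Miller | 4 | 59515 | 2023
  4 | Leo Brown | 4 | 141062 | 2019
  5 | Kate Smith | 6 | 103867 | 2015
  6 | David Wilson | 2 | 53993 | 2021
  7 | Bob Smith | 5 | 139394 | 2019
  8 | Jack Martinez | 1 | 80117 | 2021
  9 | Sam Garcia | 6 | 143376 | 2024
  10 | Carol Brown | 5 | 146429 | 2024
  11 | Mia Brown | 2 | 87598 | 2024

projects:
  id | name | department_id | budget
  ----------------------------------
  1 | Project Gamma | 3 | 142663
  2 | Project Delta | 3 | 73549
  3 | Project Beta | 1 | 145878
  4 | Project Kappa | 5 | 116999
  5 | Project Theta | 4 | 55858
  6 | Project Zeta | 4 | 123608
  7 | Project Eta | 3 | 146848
SELECT name, hire_year FROM employees WHERE hire_year <= 2017

Execution result:
name | hire_year
Kate Smith | 2015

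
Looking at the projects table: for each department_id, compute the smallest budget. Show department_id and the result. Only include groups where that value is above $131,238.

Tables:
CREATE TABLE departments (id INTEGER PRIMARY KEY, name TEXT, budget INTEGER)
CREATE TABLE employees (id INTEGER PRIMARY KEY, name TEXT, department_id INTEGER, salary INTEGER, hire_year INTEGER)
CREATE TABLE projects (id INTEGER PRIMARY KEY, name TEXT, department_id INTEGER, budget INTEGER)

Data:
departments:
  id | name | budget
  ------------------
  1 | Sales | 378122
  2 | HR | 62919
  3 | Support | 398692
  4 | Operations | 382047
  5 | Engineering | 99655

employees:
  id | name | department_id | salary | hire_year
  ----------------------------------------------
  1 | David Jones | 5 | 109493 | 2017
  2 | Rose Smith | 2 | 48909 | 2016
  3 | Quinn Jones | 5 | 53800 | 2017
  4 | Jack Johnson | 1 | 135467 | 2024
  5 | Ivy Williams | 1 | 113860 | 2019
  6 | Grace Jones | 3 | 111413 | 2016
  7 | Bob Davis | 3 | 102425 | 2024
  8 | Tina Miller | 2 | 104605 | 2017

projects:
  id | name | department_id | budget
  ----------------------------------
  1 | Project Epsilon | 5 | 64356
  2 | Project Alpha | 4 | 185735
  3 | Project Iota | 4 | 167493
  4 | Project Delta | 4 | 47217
SELECT department_id, MIN(budget) AS min_budget FROM projects GROUP BY department_id HAVING MIN(budget) > 131238

Execution result:
(no rows)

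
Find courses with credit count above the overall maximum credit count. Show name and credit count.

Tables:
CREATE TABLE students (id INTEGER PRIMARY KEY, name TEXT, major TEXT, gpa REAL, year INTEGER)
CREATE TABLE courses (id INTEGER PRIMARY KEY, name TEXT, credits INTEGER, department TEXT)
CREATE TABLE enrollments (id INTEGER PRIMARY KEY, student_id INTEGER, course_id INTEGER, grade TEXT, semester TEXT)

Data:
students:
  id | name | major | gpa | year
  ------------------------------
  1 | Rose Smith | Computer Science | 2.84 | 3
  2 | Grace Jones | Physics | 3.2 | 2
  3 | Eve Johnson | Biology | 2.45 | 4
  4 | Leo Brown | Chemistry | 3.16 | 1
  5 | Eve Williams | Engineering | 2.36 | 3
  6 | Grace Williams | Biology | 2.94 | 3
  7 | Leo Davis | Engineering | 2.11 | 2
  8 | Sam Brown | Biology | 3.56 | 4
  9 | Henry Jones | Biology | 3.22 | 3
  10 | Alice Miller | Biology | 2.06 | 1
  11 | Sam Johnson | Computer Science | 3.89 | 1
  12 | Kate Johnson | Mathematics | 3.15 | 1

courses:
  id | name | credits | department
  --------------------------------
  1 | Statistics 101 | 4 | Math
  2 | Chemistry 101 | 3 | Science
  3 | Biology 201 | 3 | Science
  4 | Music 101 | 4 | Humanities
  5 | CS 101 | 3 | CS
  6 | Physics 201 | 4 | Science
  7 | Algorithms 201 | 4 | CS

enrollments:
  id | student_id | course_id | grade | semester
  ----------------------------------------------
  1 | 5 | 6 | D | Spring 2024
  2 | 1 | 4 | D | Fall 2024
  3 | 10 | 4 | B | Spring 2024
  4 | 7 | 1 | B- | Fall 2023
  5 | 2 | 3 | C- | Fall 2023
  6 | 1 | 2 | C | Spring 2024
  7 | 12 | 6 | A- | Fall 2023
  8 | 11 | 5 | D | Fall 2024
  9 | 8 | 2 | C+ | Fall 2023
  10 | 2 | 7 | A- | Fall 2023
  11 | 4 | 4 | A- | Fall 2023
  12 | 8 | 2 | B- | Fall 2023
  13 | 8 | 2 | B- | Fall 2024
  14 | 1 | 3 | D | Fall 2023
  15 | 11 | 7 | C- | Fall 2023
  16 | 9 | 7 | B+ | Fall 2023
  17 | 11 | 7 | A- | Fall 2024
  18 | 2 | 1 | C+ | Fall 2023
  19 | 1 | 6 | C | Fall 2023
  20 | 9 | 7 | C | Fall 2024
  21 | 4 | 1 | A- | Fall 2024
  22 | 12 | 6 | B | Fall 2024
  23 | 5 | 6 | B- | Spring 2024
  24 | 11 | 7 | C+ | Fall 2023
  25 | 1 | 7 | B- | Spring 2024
SELECT name, credits FROM courses WHERE credits > (SELECT MAX(credits) FROM courses)

Execution result:
(no rows)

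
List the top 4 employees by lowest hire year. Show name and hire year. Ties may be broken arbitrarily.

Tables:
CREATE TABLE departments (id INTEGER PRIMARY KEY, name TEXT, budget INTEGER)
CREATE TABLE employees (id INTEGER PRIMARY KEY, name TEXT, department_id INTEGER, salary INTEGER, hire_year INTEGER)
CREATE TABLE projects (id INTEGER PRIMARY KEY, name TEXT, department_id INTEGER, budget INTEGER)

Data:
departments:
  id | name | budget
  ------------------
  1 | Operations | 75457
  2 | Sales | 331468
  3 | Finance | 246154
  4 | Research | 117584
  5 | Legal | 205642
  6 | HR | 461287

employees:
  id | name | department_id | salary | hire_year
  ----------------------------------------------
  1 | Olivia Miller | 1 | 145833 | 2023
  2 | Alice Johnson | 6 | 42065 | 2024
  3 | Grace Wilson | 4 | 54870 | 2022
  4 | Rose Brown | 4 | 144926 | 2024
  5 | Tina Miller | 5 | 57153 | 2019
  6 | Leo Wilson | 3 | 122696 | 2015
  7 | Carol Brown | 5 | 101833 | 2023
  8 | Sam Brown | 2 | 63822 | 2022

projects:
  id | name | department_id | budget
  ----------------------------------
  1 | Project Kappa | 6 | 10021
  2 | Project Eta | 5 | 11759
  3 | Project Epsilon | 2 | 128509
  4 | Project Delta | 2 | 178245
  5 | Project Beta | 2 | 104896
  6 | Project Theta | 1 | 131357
SELECT name, hire_year FROM employees ORDER BY hire_year ASC LIMIT 4

Execution result:
name | hire_year
Leo Wilson | 2015
Tina Miller | 2019
Grace Wilson | 2022
Sam Brown | 2022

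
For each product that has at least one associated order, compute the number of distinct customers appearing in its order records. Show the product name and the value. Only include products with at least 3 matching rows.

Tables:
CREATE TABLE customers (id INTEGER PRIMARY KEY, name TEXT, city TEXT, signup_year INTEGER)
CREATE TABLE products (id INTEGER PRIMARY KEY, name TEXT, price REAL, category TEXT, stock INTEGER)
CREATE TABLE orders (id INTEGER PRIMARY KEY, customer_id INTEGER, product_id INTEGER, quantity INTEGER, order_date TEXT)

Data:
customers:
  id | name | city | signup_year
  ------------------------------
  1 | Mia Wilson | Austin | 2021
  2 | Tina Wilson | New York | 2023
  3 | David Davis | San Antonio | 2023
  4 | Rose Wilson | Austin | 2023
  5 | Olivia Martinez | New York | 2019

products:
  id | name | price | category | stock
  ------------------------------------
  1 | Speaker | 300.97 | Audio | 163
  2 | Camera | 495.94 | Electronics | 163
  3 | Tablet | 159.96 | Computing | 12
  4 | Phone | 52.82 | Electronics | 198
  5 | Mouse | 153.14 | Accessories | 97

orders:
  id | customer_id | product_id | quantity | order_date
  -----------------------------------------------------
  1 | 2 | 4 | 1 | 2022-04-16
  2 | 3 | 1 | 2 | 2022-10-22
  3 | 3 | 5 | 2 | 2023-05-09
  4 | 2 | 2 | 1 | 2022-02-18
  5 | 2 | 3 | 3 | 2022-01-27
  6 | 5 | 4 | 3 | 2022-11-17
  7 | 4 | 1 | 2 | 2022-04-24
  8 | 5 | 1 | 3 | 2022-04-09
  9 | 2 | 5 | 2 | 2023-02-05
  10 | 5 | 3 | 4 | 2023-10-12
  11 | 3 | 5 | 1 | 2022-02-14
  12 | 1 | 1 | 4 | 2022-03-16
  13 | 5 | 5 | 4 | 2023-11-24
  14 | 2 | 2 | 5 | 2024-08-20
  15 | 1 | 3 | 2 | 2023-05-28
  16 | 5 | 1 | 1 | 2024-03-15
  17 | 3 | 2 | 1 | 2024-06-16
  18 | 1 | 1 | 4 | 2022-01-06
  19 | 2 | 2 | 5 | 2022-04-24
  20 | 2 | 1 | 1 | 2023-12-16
SELECT p.name, COUNT(DISTINCT c.customer_id) AS distinct_customer_count FROM orders c JOIN products p ON c.product_id = p.id GROUP BY p.id, p.name HAVING COUNT(*) >= 3

Execution result:
name | distinct_customer_count
Speaker | 5
Camera | 2
Tablet | 3
Mouse | 3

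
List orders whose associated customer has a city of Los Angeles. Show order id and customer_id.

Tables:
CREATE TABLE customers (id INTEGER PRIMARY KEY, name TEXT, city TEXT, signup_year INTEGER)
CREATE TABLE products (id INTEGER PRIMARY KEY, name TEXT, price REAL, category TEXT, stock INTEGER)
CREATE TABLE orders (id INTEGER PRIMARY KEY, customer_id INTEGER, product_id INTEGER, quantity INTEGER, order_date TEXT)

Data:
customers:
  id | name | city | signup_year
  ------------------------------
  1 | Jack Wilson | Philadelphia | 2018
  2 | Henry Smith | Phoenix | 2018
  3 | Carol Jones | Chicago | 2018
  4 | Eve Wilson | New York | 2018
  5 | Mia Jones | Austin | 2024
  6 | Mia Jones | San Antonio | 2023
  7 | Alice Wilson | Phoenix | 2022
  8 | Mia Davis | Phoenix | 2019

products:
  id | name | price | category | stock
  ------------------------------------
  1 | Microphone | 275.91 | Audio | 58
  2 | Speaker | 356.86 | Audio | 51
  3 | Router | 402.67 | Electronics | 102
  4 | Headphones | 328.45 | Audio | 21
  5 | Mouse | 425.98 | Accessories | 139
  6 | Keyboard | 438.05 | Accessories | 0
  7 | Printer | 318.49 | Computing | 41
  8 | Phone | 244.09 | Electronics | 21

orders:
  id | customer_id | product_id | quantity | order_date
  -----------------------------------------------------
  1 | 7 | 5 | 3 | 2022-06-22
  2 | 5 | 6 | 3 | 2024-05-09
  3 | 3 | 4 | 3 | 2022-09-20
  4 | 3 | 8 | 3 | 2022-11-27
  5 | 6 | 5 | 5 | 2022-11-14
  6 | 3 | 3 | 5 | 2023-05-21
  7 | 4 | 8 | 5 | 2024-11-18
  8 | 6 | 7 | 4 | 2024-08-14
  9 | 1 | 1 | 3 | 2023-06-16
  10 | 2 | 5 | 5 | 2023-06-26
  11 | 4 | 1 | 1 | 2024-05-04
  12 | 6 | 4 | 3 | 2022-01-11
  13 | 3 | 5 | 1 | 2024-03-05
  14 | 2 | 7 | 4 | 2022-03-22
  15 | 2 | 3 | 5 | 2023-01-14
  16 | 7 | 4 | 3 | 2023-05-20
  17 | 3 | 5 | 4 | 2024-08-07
SELECT id, customer_id FROM orders WHERE customer_id IN (SELECT id FROM customers WHERE city = 'Los Angeles')

Execution result:
(no rows)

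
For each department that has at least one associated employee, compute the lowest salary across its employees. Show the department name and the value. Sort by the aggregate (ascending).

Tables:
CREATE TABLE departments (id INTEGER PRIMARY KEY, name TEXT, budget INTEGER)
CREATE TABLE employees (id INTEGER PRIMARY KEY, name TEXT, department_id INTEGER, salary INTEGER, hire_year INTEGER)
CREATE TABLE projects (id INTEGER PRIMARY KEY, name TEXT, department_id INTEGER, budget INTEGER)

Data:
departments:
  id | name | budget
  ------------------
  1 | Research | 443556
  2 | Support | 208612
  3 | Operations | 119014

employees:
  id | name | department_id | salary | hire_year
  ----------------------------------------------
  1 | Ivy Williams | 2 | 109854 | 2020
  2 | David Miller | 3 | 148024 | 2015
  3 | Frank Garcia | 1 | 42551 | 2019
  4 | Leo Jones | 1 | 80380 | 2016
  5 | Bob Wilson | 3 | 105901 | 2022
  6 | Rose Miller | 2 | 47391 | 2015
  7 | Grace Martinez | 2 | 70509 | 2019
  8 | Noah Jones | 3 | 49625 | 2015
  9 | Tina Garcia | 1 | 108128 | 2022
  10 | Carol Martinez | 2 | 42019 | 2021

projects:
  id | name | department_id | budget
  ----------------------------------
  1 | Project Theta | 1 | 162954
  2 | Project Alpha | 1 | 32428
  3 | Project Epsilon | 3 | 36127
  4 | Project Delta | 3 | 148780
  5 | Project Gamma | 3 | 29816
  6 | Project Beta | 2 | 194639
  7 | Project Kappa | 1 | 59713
SELECT p.name, MIN(c.salary) AS min_salary FROM employees c JOIN departments p ON c.department_id = p.id GROUP BY p.id, p.name ORDER BY min_salary ASC

Execution result:
name | min_salary
Support | 42019
Research | 42551
Operations | 49625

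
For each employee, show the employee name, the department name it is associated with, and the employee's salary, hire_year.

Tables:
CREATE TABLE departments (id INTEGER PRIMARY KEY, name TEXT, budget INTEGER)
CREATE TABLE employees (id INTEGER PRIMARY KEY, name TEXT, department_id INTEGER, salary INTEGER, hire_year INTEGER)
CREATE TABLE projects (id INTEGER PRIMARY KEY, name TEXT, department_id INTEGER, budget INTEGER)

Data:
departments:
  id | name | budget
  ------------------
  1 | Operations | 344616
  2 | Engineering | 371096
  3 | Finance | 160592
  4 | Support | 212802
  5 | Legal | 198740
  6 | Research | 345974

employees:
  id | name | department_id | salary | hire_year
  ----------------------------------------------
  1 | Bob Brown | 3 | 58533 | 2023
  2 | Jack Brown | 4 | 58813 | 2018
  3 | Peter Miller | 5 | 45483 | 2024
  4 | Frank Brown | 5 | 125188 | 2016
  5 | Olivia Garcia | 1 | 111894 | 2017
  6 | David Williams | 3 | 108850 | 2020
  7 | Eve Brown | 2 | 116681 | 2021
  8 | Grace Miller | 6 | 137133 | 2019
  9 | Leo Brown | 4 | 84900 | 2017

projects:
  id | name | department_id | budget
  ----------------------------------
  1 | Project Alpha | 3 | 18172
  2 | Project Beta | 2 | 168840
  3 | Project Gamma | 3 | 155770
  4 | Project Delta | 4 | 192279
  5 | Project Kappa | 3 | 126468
SELECT c.name, p.name AS department, c.salary, c.hire_year FROM employees c JOIN departments p ON c.department_id = p.id

Execution result:
name | department | salary | hire_year
Bob Brown | Finance | 58533 | 2023
Jack Brown | Support | 58813 | 2018
Peter Miller | Legal | 45483 | 2024
Frank Brown | Legal | 125188 | 2016
Olivia Garcia | Operations | 111894 | 2017
David Williams | Finance | 108850 | 2020
Eve Brown | Engineering | 116681 | 2021
Grace Miller | Research | 137133 | 2019
Leo Brown | Support | 84900 | 2017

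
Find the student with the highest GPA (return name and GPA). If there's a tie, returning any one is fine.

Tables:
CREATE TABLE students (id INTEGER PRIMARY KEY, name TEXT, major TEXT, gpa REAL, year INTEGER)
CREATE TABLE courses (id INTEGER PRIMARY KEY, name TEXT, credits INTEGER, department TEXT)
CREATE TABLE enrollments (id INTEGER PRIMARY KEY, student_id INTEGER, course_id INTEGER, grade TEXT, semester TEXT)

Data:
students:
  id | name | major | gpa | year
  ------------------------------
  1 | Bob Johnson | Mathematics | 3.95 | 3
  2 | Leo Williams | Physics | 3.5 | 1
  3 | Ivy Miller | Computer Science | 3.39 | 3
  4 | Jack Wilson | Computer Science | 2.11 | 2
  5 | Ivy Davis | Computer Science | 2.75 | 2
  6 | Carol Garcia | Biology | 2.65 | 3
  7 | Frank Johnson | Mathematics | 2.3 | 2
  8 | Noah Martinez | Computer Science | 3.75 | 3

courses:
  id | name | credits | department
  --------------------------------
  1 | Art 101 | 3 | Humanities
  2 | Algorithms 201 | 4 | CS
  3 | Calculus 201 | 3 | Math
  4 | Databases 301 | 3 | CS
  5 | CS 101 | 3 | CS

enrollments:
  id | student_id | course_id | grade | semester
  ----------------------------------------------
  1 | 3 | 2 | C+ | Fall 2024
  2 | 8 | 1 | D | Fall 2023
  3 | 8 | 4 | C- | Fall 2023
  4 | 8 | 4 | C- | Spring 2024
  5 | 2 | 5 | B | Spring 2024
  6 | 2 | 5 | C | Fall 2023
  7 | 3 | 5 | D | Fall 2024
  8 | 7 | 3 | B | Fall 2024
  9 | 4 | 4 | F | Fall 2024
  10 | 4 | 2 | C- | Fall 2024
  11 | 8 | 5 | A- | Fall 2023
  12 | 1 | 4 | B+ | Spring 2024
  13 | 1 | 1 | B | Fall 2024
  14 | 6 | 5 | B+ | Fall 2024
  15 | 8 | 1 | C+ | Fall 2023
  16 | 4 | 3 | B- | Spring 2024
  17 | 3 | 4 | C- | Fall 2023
SELECT name, gpa FROM students ORDER BY gpa DESC LIMIT 1

Execution result:
name | gpa
Bob Johnson | 3.95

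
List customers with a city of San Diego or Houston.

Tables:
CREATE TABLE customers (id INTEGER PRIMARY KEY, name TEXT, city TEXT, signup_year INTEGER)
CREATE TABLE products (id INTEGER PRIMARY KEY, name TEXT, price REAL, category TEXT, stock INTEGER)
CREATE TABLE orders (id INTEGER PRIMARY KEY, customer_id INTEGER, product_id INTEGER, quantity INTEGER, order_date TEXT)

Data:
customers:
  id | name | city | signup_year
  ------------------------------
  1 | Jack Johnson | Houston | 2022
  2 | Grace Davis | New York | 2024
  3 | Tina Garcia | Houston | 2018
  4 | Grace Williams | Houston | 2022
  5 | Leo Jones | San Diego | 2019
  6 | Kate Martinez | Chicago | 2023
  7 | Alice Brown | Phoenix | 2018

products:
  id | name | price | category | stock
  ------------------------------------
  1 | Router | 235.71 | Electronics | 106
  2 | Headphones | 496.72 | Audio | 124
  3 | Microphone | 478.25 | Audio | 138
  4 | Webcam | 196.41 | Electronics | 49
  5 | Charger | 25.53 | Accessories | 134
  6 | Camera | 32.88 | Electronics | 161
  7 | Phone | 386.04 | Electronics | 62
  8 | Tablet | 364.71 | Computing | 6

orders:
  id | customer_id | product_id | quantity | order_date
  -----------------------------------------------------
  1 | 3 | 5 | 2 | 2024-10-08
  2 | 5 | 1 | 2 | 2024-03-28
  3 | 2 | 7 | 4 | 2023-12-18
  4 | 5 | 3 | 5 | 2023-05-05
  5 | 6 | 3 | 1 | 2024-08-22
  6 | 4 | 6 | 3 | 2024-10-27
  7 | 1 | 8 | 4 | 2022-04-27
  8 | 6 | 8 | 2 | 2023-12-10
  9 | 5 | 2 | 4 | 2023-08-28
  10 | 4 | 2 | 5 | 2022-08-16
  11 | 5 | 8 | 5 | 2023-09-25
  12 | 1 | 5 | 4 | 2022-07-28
SELECT name, city FROM customers WHERE city IN ('San Diego', 'Houston')

Execution result:
name | city
Jack Johnson | Houston
Tina Garcia | Houston
Grace Williams | Houston
Leo Jones | San Diego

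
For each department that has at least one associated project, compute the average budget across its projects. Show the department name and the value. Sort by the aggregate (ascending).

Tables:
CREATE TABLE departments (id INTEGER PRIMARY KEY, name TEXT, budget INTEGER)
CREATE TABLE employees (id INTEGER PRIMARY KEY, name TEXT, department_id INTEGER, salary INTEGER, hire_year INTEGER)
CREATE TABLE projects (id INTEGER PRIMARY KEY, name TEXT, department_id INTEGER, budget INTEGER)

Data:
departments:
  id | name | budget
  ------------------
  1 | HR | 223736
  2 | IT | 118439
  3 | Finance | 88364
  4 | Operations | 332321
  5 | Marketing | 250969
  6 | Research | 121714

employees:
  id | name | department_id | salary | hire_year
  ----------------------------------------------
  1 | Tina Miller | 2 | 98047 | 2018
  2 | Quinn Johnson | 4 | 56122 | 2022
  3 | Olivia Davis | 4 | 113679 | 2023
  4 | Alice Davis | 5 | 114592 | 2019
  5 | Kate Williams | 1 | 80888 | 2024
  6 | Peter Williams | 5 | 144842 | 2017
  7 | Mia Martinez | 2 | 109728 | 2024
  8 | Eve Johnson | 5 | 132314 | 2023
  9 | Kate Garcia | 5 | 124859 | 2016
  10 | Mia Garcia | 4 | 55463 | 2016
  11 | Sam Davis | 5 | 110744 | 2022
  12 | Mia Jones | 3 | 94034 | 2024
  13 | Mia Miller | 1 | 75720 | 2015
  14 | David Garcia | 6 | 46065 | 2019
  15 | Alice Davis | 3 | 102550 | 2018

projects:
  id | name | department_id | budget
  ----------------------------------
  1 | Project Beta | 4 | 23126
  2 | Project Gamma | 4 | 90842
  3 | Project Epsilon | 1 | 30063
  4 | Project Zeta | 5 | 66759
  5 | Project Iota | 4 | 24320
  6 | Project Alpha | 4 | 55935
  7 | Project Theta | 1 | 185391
SELECT p.name, AVG(c.budget) AS avg_budget FROM projects c JOIN departments p ON c.department_id = p.id GROUP BY p.id, p.name ORDER BY avg_budget ASC

Execution result:
name | avg_budget
Operations | 48555.75
Marketing | 66759.00
HR | 107727.00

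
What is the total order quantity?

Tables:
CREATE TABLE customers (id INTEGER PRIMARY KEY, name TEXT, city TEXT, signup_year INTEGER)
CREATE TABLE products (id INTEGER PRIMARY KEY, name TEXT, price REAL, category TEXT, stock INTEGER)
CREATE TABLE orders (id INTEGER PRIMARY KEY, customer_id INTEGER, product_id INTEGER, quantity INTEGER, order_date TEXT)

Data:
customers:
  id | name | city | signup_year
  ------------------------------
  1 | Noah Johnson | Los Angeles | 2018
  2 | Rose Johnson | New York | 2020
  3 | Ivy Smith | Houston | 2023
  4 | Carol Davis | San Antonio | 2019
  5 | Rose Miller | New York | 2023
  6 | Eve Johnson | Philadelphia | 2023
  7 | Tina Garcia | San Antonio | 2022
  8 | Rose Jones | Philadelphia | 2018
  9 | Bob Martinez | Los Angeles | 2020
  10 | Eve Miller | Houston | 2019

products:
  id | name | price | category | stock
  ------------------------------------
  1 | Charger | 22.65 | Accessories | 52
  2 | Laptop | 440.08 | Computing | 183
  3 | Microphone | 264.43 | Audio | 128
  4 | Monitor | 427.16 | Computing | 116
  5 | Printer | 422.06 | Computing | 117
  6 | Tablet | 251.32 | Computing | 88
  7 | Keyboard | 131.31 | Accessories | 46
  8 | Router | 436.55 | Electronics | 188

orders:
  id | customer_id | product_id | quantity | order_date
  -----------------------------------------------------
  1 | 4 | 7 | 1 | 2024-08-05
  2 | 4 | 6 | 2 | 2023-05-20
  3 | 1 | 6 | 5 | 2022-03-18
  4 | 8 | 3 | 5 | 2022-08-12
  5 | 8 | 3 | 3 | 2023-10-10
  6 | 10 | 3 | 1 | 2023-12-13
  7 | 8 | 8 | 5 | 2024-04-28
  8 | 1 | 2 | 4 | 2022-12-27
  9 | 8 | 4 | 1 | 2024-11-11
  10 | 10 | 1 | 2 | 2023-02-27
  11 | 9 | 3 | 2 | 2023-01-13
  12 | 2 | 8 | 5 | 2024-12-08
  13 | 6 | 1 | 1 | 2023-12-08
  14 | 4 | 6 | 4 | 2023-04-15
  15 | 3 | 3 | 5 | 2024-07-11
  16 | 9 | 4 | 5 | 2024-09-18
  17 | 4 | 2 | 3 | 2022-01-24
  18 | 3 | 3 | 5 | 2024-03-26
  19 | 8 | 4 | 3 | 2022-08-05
SELECT SUM(quantity) FROM orders

Execution result:
62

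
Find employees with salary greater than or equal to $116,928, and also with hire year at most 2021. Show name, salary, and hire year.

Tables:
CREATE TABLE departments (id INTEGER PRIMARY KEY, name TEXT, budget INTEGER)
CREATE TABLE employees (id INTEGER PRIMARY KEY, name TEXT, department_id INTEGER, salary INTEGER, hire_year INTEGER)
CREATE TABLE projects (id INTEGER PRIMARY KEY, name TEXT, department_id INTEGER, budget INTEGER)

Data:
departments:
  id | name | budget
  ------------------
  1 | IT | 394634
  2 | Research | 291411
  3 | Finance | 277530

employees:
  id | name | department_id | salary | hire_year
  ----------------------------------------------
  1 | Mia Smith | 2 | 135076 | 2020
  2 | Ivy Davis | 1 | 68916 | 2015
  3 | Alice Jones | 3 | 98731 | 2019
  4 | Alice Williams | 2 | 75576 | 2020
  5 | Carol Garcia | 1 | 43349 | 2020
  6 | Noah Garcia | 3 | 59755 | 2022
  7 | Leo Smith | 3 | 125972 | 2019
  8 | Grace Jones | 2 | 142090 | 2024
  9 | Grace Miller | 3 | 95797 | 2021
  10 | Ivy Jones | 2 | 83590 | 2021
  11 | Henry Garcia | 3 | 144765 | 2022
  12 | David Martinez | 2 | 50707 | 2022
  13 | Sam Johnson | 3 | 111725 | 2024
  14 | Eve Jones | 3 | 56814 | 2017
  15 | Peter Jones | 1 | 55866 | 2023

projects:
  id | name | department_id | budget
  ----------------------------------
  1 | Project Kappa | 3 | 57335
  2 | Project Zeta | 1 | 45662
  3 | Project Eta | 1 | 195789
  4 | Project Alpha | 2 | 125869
SELECT name, salary, hire_year FROM employees WHERE salary >= 116928 AND hire_year <= 2021

Execution result:
name | salary | hire_year
Mia Smith | 135076 | 2020
Leo Smith | 125972 | 2019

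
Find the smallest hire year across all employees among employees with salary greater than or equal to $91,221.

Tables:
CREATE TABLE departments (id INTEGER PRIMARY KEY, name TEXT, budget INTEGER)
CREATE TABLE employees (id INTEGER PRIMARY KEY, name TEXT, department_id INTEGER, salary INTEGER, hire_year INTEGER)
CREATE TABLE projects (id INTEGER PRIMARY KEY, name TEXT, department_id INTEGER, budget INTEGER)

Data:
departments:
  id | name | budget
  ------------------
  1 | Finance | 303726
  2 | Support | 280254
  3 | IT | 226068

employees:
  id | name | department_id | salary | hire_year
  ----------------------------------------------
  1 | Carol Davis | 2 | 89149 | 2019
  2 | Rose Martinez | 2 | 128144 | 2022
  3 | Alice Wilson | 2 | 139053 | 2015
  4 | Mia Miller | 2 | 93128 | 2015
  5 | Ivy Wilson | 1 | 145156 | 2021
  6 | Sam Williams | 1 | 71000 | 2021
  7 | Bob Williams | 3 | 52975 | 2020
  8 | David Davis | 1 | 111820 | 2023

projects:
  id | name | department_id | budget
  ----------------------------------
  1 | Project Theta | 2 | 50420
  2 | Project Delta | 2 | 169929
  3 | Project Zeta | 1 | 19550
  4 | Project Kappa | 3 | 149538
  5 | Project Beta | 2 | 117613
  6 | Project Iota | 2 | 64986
SELECT MIN(hire_year) FROM employees WHERE salary >= 91221

Execution result:
2015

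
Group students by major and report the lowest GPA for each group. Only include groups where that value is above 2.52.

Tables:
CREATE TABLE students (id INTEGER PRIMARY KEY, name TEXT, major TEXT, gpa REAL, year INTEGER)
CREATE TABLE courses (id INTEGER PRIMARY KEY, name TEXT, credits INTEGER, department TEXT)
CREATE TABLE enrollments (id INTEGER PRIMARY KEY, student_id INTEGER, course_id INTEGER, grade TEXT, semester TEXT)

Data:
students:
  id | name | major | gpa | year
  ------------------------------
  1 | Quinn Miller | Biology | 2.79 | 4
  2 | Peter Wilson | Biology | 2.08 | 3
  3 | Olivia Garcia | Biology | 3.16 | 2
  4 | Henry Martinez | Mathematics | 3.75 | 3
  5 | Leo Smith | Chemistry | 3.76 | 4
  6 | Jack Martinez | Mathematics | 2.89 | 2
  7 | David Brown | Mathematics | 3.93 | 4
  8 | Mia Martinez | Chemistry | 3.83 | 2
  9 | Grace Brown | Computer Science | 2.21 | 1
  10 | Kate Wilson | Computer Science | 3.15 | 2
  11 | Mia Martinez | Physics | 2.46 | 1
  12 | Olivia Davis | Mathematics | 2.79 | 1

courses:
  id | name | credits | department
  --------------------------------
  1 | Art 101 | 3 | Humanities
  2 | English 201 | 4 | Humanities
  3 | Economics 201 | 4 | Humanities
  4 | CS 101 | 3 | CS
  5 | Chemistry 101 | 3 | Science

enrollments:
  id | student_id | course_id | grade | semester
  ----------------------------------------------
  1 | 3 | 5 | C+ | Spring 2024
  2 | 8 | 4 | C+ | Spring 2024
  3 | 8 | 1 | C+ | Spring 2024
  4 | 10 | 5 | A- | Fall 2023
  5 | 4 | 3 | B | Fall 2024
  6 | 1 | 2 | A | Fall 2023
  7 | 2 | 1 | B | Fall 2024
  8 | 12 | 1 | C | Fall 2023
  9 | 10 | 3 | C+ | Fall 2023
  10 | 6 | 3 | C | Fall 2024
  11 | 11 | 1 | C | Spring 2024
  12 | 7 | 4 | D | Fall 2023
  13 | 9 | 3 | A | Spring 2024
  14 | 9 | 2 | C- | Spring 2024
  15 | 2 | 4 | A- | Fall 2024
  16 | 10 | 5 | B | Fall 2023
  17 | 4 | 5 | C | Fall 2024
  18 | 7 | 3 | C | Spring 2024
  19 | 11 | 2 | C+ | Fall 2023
SELECT major, MIN(gpa) AS min_gpa FROM students GROUP BY major HAVING MIN(gpa) > 2.52

Execution result:
major | min_gpa
Chemistry | 3.76
Mathematics | 2.79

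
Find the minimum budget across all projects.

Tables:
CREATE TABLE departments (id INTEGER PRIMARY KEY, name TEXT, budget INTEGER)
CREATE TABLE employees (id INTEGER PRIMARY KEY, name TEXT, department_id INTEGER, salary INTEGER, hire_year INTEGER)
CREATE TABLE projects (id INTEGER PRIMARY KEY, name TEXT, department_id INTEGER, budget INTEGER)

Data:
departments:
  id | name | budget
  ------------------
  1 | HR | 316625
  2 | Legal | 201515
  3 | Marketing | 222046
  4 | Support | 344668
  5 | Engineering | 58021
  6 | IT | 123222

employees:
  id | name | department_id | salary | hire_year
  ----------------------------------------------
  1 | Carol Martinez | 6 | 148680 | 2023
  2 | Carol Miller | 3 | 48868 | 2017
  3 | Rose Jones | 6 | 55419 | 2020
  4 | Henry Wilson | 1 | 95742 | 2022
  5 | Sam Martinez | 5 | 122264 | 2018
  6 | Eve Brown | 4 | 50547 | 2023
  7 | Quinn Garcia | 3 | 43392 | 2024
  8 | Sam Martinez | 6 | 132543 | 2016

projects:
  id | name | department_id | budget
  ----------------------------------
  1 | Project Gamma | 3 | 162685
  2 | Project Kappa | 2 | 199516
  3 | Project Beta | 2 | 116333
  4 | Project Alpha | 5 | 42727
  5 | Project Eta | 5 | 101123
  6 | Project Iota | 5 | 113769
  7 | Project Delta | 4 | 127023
SELECT MIN(budget) FROM projects

Execution result:
42727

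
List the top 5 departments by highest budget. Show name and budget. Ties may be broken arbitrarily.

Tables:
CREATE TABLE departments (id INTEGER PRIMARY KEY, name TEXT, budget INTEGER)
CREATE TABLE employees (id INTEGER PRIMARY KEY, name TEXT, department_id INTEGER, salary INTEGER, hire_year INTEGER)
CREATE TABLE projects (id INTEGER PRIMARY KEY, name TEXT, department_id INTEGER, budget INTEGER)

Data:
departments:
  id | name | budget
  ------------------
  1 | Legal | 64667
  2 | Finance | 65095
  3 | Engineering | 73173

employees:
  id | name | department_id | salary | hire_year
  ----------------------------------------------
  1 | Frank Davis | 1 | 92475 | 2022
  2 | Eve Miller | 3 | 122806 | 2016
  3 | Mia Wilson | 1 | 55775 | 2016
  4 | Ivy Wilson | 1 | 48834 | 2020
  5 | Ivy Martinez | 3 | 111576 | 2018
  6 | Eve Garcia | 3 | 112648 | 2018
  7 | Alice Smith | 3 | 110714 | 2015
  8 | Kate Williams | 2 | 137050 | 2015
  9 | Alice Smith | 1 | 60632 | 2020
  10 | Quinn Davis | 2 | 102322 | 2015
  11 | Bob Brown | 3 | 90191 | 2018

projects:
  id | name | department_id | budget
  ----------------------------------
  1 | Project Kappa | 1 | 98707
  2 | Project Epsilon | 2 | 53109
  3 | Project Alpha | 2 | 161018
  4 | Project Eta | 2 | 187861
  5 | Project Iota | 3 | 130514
SELECT name, budget FROM departments ORDER BY budget DESC LIMIT 5

Execution result:
name | budget
Engineering | 73173
Finance | 65095
Legal | 64667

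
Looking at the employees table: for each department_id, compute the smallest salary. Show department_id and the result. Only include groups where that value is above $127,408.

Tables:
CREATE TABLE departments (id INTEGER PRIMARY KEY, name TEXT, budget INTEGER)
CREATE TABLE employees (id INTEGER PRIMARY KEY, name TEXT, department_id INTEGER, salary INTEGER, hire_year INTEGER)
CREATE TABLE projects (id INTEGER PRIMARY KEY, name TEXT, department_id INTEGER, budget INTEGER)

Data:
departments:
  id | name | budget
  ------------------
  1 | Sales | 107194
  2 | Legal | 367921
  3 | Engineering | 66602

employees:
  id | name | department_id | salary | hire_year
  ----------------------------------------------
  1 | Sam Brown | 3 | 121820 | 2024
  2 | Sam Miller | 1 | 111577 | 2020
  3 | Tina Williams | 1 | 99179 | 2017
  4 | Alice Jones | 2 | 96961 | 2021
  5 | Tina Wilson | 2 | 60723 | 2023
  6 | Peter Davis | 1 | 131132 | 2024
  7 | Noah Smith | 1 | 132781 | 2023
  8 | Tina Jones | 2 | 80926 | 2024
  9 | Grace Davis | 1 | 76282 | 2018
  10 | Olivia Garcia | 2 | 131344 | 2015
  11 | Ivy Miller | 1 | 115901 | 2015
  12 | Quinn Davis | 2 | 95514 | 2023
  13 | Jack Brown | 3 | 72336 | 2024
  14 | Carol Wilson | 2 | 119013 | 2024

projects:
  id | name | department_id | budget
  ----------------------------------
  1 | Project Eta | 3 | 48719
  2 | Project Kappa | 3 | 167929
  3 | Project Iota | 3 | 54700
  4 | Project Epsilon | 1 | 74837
SELECT department_id, MIN(salary) AS min_salary FROM employees GROUP BY department_id HAVING MIN(salary) > 127408

Execution result:
(no rows)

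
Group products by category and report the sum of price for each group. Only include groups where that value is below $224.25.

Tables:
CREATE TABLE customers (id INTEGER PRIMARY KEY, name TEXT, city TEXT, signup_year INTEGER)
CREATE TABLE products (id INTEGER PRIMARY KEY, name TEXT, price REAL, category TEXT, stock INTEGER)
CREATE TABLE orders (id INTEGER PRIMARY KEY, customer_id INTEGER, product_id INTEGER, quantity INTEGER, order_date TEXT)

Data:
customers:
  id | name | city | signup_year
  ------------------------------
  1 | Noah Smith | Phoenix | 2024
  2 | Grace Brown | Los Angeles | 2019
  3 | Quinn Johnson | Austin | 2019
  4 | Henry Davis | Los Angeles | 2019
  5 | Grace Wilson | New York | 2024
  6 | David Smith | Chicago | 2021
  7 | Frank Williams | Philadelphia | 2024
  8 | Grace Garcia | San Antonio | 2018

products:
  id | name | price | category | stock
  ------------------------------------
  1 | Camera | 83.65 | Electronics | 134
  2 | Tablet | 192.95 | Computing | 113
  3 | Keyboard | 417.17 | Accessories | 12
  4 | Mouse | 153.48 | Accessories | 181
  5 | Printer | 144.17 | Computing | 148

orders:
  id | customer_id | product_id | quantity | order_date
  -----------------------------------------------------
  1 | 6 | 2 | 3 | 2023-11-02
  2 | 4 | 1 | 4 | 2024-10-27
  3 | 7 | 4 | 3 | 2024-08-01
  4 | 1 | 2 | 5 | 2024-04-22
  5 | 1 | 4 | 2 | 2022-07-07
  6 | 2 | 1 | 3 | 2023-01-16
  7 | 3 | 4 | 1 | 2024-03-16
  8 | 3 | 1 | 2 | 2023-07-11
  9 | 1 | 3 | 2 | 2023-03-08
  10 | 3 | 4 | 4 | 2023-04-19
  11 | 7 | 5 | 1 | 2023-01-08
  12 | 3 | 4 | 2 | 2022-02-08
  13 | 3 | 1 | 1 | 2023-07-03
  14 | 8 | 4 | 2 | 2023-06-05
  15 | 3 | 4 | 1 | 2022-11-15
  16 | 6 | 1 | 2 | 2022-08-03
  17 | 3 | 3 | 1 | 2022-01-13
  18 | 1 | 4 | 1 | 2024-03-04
SELECT category, SUM(price) AS sum_price FROM products GROUP BY category HAVING SUM(price) < 224.25

Execution result:
category | sum_price
Electronics | 83.65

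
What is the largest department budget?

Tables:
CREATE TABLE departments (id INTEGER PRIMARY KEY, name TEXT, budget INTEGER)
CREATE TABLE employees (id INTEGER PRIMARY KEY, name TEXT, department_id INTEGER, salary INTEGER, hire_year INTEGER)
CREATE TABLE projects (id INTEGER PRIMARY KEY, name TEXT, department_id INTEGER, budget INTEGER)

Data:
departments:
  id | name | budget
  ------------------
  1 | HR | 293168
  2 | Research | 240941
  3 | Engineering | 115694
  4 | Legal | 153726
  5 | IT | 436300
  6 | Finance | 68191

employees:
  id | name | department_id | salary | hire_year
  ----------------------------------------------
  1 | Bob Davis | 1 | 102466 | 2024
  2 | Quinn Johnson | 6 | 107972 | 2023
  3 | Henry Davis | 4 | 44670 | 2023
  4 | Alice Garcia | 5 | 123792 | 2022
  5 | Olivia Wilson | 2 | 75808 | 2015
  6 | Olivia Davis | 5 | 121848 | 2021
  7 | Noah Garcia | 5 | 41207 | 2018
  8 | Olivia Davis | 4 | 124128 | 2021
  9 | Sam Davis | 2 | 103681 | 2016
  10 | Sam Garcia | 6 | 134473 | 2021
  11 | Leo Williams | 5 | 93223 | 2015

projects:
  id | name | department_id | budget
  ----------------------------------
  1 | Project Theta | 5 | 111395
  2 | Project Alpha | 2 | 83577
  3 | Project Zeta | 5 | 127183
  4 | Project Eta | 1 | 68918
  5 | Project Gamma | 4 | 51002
SELECT MAX(budget) FROM departments

Execution result:
436300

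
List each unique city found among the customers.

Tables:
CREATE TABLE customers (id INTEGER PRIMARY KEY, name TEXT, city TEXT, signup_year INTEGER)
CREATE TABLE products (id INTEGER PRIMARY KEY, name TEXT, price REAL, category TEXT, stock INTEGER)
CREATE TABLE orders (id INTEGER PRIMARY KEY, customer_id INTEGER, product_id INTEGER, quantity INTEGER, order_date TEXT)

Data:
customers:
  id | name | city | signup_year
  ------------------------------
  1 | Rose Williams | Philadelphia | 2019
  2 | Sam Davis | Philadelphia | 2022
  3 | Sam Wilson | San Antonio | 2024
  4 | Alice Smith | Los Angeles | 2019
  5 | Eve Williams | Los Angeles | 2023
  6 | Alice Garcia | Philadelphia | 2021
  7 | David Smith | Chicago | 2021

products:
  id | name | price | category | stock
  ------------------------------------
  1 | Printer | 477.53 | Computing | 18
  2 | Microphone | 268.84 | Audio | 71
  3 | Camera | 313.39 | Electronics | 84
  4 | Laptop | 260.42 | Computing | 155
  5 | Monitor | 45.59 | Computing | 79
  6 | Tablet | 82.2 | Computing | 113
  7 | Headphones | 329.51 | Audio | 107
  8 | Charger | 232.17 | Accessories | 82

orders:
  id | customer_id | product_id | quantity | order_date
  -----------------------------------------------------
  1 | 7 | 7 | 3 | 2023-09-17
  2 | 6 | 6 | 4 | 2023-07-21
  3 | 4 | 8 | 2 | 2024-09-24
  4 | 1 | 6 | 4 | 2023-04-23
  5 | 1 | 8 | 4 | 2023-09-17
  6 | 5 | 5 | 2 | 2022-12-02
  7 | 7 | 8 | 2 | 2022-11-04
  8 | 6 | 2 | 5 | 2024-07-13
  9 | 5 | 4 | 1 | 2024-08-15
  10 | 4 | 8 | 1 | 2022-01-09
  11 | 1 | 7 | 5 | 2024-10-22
SELECT DISTINCT city FROM customers

Execution result:
city
Philadelphia
San Antonio
Los Angeles
Chicago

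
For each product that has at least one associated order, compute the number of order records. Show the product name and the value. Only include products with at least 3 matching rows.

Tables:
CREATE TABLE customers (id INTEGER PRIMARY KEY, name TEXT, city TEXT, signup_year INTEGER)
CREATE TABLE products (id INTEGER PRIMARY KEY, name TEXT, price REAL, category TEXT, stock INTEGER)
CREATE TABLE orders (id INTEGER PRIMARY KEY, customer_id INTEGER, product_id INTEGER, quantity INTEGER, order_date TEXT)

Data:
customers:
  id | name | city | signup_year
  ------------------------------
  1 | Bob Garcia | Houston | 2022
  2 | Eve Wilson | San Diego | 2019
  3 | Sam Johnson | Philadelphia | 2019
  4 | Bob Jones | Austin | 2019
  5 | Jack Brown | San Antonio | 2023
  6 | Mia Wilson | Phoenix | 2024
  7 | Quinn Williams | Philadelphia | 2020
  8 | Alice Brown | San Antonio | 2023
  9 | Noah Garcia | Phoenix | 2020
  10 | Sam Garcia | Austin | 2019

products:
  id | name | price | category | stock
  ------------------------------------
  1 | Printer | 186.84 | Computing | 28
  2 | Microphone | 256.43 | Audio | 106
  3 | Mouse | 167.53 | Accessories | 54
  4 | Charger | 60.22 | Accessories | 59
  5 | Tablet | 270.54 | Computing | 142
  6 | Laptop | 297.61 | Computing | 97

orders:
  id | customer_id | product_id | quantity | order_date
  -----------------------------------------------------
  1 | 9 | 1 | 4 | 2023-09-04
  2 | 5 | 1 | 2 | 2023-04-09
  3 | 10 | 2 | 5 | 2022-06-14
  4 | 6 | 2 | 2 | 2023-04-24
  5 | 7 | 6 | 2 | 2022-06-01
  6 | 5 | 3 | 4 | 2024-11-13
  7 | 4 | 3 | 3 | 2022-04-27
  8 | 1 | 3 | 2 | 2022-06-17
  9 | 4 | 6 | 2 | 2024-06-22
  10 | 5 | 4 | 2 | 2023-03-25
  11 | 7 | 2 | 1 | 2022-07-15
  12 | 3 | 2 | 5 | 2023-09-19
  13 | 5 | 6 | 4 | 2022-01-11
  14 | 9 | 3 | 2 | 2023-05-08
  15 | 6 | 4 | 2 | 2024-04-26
SELECT p.name, COUNT(*) AS n FROM orders c JOIN products p ON c.product_id = p.id GROUP BY p.id, p.name HAVING COUNT(*) >= 3

Execution result:
name | n
Microphone | 4
Mouse | 4
Laptop | 3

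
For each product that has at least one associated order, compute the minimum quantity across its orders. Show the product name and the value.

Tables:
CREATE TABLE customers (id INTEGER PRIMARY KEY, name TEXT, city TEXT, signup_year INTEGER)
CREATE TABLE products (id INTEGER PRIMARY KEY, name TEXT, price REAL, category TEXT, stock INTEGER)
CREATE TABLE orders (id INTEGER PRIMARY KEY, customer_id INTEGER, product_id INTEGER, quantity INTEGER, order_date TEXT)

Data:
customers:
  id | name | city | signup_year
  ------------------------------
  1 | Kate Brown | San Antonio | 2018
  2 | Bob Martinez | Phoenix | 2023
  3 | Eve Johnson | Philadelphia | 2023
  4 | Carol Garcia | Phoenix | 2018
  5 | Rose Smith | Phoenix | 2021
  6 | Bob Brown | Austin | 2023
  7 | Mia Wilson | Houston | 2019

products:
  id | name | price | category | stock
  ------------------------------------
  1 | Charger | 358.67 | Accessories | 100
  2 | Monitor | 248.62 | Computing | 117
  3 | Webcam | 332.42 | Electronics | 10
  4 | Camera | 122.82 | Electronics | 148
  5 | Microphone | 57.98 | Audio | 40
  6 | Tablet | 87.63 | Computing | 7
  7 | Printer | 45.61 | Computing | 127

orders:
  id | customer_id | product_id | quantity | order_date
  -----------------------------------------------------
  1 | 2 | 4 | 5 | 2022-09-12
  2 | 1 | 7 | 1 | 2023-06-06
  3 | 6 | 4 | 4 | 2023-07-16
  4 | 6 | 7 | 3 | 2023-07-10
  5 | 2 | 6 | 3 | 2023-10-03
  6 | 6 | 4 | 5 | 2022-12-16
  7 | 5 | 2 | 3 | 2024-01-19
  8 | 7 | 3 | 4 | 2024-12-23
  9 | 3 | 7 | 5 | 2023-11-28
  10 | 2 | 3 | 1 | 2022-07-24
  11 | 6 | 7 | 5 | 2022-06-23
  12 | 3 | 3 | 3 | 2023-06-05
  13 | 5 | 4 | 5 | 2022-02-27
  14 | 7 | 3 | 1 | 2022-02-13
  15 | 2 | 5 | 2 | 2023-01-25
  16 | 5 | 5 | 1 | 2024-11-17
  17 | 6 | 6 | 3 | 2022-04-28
SELECT p.name, MIN(c.quantity) AS min_quantity FROM orders c JOIN products p ON c.product_id = p.id GROUP BY p.id, p.name

Execution result:
name | min_quantity
Monitor | 3
Webcam | 1
Camera | 4
Microphone | 1
Tablet | 3
Printer | 1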